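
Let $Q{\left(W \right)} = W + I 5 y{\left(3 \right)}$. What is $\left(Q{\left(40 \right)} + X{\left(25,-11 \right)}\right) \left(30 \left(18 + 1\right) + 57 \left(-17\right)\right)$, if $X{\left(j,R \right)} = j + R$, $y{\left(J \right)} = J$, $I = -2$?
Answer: $-9576$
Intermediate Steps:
$Q{\left(W \right)} = -30 + W$ ($Q{\left(W \right)} = W + \left(-2\right) 5 \cdot 3 = W - 30 = -30 + W$)
$X{\left(j,R \right)} = R + j$
$\left(Q{\left(40 \right)} + X{\left(25,-11 \right)}\right) \left(30 \left(18 + 1\right) + 57 \left(-17\right)\right) = \left(\left(-30 + 40\right) + \left(-11 + 25\right)\right) \left(30 \left(18 + 1\right) + 57 \left(-17\right)\right) = \left(10 + 14\right) \left(30 \cdot 19 - 969\right) = 24 \left(570 - 969\right) = 24 \left(-399\right) = -9576$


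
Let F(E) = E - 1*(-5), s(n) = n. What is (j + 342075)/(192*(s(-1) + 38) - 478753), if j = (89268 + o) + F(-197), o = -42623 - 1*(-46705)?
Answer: -435233/471649 ≈ -0.92279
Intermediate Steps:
F(E) = 5 + E (F(E) = E + 5 = 5 + E)
o = 4082 (o = -42623 + 46705 = 4082)
j = 93158 (j = (89268 + 4082) + (5 - 197) = 93350 - 192 = 93158)
(j + 342075)/(192*(s(-1) + 38) - 478753) = (93158 + 342075)/(192*(-1 + 38) - 478753) = 435233/(192*37 - 478753) = 435233/(7104 - 478753) = 435233/(-471649) = 435233*(-1/471649) = -435233/471649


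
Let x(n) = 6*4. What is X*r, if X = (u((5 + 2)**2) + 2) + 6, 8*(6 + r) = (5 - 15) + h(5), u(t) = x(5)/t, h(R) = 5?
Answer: -2756/49 ≈ -56.245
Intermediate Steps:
x(n) = 24
u(t) = 24/t
r = -53/8 (r = -6 + ((5 - 15) + 5)/8 = -6 + (-10 + 5)/8 = -6 + (1/8)*(-5) = -6 - 5/8 = -53/8 ≈ -6.6250)
X = 416/49 (X = (24/((5 + 2)**2) + 2) + 6 = (24/(7**2) + 2) + 6 = (24/49 + 2) + 6 = 122/49 + 6 = 416/49 ≈ 8.4898)
X*r = (416/49)*(-53/8) = -2756/49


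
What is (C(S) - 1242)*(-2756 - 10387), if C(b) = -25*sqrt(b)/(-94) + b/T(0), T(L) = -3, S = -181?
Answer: 15530645 - 328575*I*sqrt(181)/94 ≈ 1.5531e+7 - 47027.0*I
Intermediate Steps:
C(b) = -b/3 + 25*sqrt(b)/94 (C(b) = -25*sqrt(b)/(-94) + b/(-3) = -25*sqrt(b)*(-1/94) + b*(-1/3) = 25*sqrt(b)/94 - b/3 = -b/3 + 25*sqrt(b)/94)
(C(S) - 1242)*(-2756 - 10387) = ((-1/3*(-181) + 25*sqrt(-181)/94) - 1242)*(-2756 - 10387) = ((181/3 + 25*(I*sqrt(181))/94) - 1242)*(-13143) = ((181/3 + 25*I*sqrt(181)/94) - 1242)*(-13143) = (-3545/3 + 25*I*sqrt(181)/94)*(-13143) = 15530645 - 328575*I*sqrt(181)/94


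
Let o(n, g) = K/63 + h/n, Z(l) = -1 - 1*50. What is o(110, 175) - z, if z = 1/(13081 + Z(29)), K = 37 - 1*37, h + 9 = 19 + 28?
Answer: 49503/143330 ≈ 0.34538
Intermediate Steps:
h = 38 (h = -9 + (19 + 28) = -9 + 47 = 38)
K = 0 (K = 37 - 37 = 0)
Z(l) = -51 (Z(l) = -1 - 50 = -51)
o(n, g) = 38/n (o(n, g) = 0/63 + 38/n = 0*(1/63) + 38/n = 0 + 38/n = 38/n)
z = 1/13030 (z = 1/(13081 - 51) = 1/13030 ≈ 7.6746e-5)
o(110, 175) - z = 38/110 - 1*1/13030 = 38*(1/110) - 1/13030 = 19/55 - 1/13030 = 49503/143330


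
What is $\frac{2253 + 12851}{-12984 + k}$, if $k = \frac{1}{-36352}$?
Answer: $- \frac{549060608}{471994369} \approx -1.1633$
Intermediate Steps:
$k = - \frac{1}{36352} \approx -2.7509 \cdot 10^{-5}$
$\frac{2253 + 12851}{-12984 + k} = \frac{2253 + 12851}{-12984 - \frac{1}{36352}} = \frac{15104}{- \frac{471994369}{36352}} = 15104 \left(- \frac{36352}{471994369}\right) = - \frac{549060608}{471994369}$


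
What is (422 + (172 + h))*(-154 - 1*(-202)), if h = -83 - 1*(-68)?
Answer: 27792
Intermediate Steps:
h = -15 (h = -83 + 68 = -15)
(422 + (172 + h))*(-154 - 1*(-202)) = (422 + (172 - 15))*(-154 - 1*(-202)) = (422 + 157)*(-154 + 202) = 579*48 = 27792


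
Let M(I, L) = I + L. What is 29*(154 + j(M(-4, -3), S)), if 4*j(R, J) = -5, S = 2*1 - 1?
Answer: 17719/4 ≈ 4429.8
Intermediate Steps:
S = 1 (S = 2 - 1 = 1)
j(R, J) = -5/4 (j(R, J) = (¼)*(-5) = -5/4)
29*(154 + j(M(-4, -3), S)) = 29*(154 - 5/4) = 29*(611/4) = 17719/4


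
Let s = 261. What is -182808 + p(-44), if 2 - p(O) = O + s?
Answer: -183023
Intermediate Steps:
p(O) = -259 - O (p(O) = 2 - (O + 261) = 2 - (261 + O) = 2 + (-261 - O) = -259 - O)
-182808 + p(-44) = -182808 + (-259 - 1*(-44)) = -182808 + (-259 + 44) = -182808 - 215 = -183023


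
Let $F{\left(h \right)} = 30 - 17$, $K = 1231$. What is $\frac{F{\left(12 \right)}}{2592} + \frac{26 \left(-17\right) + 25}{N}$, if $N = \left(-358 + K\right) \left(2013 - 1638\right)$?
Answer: $\frac{117593}{31428000} \approx 0.0037417$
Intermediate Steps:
$F{\left(h \right)} = 13$ ($F{\left(h \right)} = 30 - 17 = 13$)
$N = 327375$ ($N = \left(-358 + 1231\right) \left(2013 - 1638\right) = 873 \cdot 375 = 327375$)
$\frac{F{\left(12 \right)}}{2592} + \frac{26 \left(-17\right) + 25}{N} = \frac{13}{2592} + \frac{26 \left(-17\right) + 25}{327375} = 13 \cdot \frac{1}{2592} + \left(-442 + 25\right) \frac{1}{327375} = \frac{13}{2592} - \frac{139}{109125} = \frac{117593}{31428000}$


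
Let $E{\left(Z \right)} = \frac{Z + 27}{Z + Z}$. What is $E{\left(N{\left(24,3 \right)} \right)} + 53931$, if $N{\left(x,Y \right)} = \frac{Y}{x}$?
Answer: $\frac{108079}{2} \approx 54040.0$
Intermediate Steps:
$E{\left(Z \right)} = \frac{27 + Z}{2 Z}$
$E{\left(N{\left(24,3 \right)} \right)} + 53931 = \frac{27 + \frac{3}{24}}{2 \cdot \frac{3}{24}} + 53931 = \frac{27 + 3 \cdot \frac{1}{24}}{2 \cdot 3 \cdot \frac{1}{24}} + 53931 = \frac{\frac{1}{\frac{1}{8}} \left(27 + \frac{1}{8}\right)}{2} + 53931 = \frac{1}{2} \cdot 8 \cdot \frac{217}{8} + 53931 = \frac{217}{2} + 53931 = \frac{108079}{2}$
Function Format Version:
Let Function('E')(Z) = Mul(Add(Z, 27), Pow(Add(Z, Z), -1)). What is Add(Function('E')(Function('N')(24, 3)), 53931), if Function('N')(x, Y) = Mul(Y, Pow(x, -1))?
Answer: Rational(108079, 2) ≈ 54040.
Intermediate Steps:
Function('E')(Z) = Mul(Rational(1, 2), Pow(Z, -1), Add(27, Z)) (Function('E')(Z) = Mul(Add(27, Z), Pow(Mul(2, Z), -1)) = Mul(Add(27, Z), Mul(Rational(1, 2), Pow(Z, -1))) = Mul(Rational(1, 2), Pow(Z, -1), Add(27, Z)))
Add(Function('E')(Function('N')(24, 3)), 53931) = Add(Mul(Rational(1, 2), Pow(Mul(3, Pow(24, -1)), -1), Add(27, Mul(3, Pow(24, -1)))), 53931) = Add(Mul(Rational(1, 2), Pow(Mul(3, Rational(1, 24)), -1), Add(27, Mul(3, Rational(1, 24)))), 53931) = Add(Mul(Rational(1, 2), Pow(Rational(1, 8), -1), Add(27, Rational(1, 8))), 53931) = Add(Mul(Rational(1, 2), 8, Rational(217, 8)), 53931) = Add(Rational(217, 2), 53931) = Rational(108079, 2)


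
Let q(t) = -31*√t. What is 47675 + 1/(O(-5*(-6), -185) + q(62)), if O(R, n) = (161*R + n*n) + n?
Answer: 36014107837260/755408659 + 31*√62/1510817318 ≈ 47675.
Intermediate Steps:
O(R, n) = n + n² + 161*R (O(R, n) = (161*R + n²) + n = (n² + 161*R) + n = n + n² + 161*R)
47675 + 1/(O(-5*(-6), -185) + q(62)) = 47675 + 1/((-185 + (-185)² + 161*(-5*(-6))) - 31*√62) = 47675 + 1/((-185 + 34225 + 161*30) - 31*√62) = 47675 + 1/((-185 + 34225 + 4830) - 31*√62) = 47675 + 1/(38870 - 31*√62)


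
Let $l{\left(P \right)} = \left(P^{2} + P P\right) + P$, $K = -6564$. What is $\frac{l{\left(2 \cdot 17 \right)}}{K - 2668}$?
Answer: $- \frac{1173}{4616} \approx -0.25412$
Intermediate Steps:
$l{\left(P \right)} = P + 2 P^{2}$ ($l{\left(P \right)} = \left(P^{2} + P^{2}\right) + P = 2 P^{2} + P = P + 2 P^{2}$)
$\frac{l{\left(2 \cdot 17 \right)}}{K - 2668} = \frac{2 \cdot 17 \left(1 + 2 \cdot 2 \cdot 17\right)}{-6564 - 2668} = \frac{34 \left(1 + 2 \cdot 34\right)}{-9232} = 34 \left(1 + 68\right) \left(- \frac{1}{9232}\right) = 34 \cdot 69 \left(- \frac{1}{9232}\right) = 2346 \left(- \frac{1}{9232}\right) = - \frac{1173}{4616}$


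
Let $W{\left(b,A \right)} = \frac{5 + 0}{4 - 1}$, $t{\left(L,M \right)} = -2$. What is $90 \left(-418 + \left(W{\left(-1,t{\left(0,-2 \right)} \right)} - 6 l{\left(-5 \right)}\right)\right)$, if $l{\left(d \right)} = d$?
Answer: $-34770$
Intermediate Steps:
$W{\left(b,A \right)} = \frac{5}{3}$
$90 \left(-418 + \left(W{\left(-1,t{\left(0,-2 \right)} \right)} - 6 l{\left(-5 \right)}\right)\right) = 90 \left(-418 + \left(\frac{5}{3} - -30\right)\right) = 90 \left(-418 + \left(\frac{5}{3} + 30\right)\right) = 90 \left(-418 + \frac{95}{3}\right) = 90 \left(- \frac{1159}{3}\right) = -34770$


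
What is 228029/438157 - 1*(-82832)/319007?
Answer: 109036267827/139775150099 ≈ 0.78008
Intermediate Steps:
228029/438157 - 1*(-82832)/319007 = 228029*(1/438157) + 82832*(1/319007) = 228029/438157 + 82832/319007 = 109036267827/139775150099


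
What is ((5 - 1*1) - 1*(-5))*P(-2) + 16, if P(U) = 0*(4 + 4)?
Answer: 16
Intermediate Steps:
P(U) = 0 (P(U) = 0*8 = 0)
((5 - 1*1) - 1*(-5))*P(-2) + 16 = ((5 - 1*1) - 1*(-5))*0 + 16 = ((5 - 1) + 5)*0 + 16 = (4 + 5)*0 + 16 = 9*0 + 16 = 0 + 16 = 16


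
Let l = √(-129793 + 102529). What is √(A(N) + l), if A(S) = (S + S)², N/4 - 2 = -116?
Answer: 2*√(207936 + 2*I*√426) ≈ 912.0 + 0.090525*I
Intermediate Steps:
N = -456 (N = 8 + 4*(-116) = 8 - 464 = -456)
A(S) = 4*S² (A(S) = (2*S)² = 4*S²)
l = 8*I*√426 (l = √(-27264) = 8*I*√426 ≈ 165.12*I)
√(A(N) + l) = √(4*(-456)² + 8*I*√426) = √(4*207936 + 8*I*√426) = √(831744 + 8*I*√426)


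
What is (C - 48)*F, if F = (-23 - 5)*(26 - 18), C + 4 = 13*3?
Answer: 2912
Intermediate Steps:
C = 35 (C = -4 + 13*3 = -4 + 39 = 35)
F = -224 (F = -28*8 = -224)
(C - 48)*F = (35 - 48)*(-224) = -13*(-224) = 2912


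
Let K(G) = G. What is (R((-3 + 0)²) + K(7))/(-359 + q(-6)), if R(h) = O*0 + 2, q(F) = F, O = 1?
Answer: -9/365 ≈ -0.024658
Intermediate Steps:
R(h) = 2 (R(h) = 1*0 + 2 = 0 + 2 = 2)
(R((-3 + 0)²) + K(7))/(-359 + q(-6)) = (2 + 7)/(-359 - 6) = 9/(-365) = 9*(-1/365) = -9/365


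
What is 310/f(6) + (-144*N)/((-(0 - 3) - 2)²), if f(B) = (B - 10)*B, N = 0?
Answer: -155/12 ≈ -12.917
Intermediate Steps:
f(B) = B*(-10 + B) (f(B) = (-10 + B)*B = B*(-10 + B))
310/f(6) + (-144*N)/((-(0 - 3) - 2)²) = 310/((6*(-10 + 6))) + (-144*0)/((-(0 - 3) - 2)²) = 310/((6*(-4))) + 0/((-1*(-3) - 2)²) = 310/(-24) + 0/((3 - 2)²) = 310*(-1/24) + 0/(1²) = -155/12 + 0/1 = -155/12 + 0*1 = -155/12 + 0 = -155/12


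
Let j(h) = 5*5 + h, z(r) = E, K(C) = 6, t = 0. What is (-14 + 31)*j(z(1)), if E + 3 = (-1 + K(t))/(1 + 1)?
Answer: 833/2 ≈ 416.50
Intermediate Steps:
E = -1/2 (E = -3 + (-1 + 6)/(1 + 1) = -3 + 5/2 = -1/2 ≈ -0.50000)
z(r) = -1/2
j(h) = 25 + h
(-14 + 31)*j(z(1)) = (-14 + 31)*(25 - 1/2) = 17*(49/2) = 833/2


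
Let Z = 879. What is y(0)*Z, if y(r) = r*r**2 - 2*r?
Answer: 0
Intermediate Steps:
y(r) = r**3 - 2*r
y(0)*Z = (0*(-2 + 0**2))*879 = (0*(-2 + 0))*879 = (0*(-2))*879 = 0*879 = 0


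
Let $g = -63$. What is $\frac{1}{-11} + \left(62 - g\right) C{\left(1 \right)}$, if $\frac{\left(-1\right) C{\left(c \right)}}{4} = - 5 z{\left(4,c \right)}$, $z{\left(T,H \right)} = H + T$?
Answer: $\frac{137499}{11} \approx 12500.0$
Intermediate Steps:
$C{\left(c \right)} = 80 + 20 c$ ($C{\left(c \right)} = - 4 \left(- 5 \left(c + 4\right)\right) = - 4 \left(- 5 \left(4 + c\right)\right) = - 4 \left(-20 - 5 c\right) = 80 + 20 c$)
$\frac{1}{-11} + \left(62 - g\right) C{\left(1 \right)} = \frac{1}{-11} + \left(62 - -63\right) \left(80 + 20 \cdot 1\right) = - \frac{1}{11} + \left(62 + 63\right) \left(80 + 20\right) = - \frac{1}{11} + 125 \cdot 100 = - \frac{1}{11} + 12500 = \frac{137499}{11}$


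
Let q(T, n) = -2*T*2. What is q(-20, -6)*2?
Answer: 160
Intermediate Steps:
q(T, n) = -4*T
q(-20, -6)*2 = -4*(-20)*2 = 80*2 = 160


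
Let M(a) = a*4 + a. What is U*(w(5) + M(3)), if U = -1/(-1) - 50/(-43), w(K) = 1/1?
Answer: 1488/43 ≈ 34.605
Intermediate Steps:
M(a) = 5*a (M(a) = 4*a + a = 5*a)
w(K) = 1
U = 93/43 (U = -1*(-1) - 50*(-1/43) = 1 + 50/43 = 93/43 ≈ 2.1628)
U*(w(5) + M(3)) = 93*(1 + 5*3)/43 = 93*(1 + 15)/43 = (93/43)*16 = 1488/43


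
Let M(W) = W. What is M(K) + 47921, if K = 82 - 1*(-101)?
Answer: 48104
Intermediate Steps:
K = 183 (K = 82 + 101 = 183)
M(K) + 47921 = 183 + 47921 = 48104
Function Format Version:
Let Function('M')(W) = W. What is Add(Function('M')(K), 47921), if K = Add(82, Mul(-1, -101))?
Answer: 48104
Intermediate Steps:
K = 183 (K = Add(82, 101) = 183)
Add(Function('M')(K), 47921) = Add(183, 47921) = 48104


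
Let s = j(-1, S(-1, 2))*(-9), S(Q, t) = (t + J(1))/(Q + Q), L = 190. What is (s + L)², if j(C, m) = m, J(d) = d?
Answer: 165649/4 ≈ 41412.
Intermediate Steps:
S(Q, t) = (1 + t)/(2*Q) (S(Q, t) = (t + 1)/(Q + Q) = (1 + t)/((2*Q)) = (1 + t)*(1/(2*Q)) = (1 + t)/(2*Q))
s = 27/2 (s = ((½)*(1 + 2)/(-1))*(-9) = ((½)*(-1)*3)*(-9) = -3/2*(-9) = 27/2 ≈ 13.500)
(s + L)² = (27/2 + 190)² = (407/2)² = 165649/4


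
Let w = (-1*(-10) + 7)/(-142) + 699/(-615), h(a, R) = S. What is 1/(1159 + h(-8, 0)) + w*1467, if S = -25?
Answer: -15209670482/8252685 ≈ -1843.0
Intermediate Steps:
h(a, R) = -25
w = -36571/29110 (w = (10 + 7)*(-1/142) + 699*(-1/615) = 17*(-1/142) - 233/205 = -17/142 - 233/205 = -36571/29110 ≈ -1.2563)
1/(1159 + h(-8, 0)) + w*1467 = 1/(1159 - 25) - 36571/29110*1467 = 1/1134 - 53649657/29110 = -15209670482/8252685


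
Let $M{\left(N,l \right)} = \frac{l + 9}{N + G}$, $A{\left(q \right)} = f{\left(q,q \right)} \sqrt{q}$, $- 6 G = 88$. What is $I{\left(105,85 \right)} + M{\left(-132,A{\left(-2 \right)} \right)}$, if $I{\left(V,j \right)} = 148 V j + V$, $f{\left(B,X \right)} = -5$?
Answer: $\frac{581242173}{440} + \frac{3 i \sqrt{2}}{88} \approx 1.321 \cdot 10^{6} + 0.048212 i$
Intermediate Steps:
$G = - \frac{44}{3}$ ($G = \left(- \frac{1}{6}\right) 88 = - \frac{44}{3} \approx -14.667$)
$A{\left(q \right)} = - 5 \sqrt{q}$
$M{\left(N,l \right)} = \frac{9 + l}{- \frac{44}{3} + N}$ ($M{\left(N,l \right)} = \frac{l + 9}{N - \frac{44}{3}} = \frac{9 + l}{- \frac{44}{3} + N}$)
$I{\left(V,j \right)} = V + 148 V j$ ($I{\left(V,j \right)} = 148 V j + V = V + 148 V j$)
$I{\left(105,85 \right)} + M{\left(-132,A{\left(-2 \right)} \right)} = 105 \left(1 + 148 \cdot 85\right) + \frac{3 \left(9 - 5 \sqrt{-2}\right)}{-44 + 3 \left(-132\right)} = 105 \left(1 + 12580\right) + \frac{3 \left(9 - 5 i \sqrt{2}\right)}{-44 - 396} = 105 \cdot 12581 + \frac{3 \left(9 - 5 i \sqrt{2}\right)}{-440} = 1321005 + 3 \left(- \frac{1}{440}\right) \left(9 - 5 i \sqrt{2}\right) = 1321005 - \left(\frac{27}{440} - \frac{3 i \sqrt{2}}{88}\right) = \frac{581242173}{440} + \frac{3 i \sqrt{2}}{88}$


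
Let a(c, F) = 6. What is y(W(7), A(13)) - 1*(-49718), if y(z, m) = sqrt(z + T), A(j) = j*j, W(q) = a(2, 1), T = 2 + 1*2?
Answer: 49718 + sqrt(10) ≈ 49721.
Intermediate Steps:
T = 4 (T = 2 + 2 = 4)
W(q) = 6
A(j) = j**2
y(z, m) = sqrt(4 + z) (y(z, m) = sqrt(z + 4) = sqrt(4 + z))
y(W(7), A(13)) - 1*(-49718) = sqrt(4 + 6) - 1*(-49718) = sqrt(10) + 49718 = 49718 + sqrt(10)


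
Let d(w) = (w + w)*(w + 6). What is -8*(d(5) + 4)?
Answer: -912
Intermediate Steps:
d(w) = 2*w*(6 + w) (d(w) = (2*w)*(6 + w) = 2*w*(6 + w))
-8*(d(5) + 4) = -8*(2*5*(6 + 5) + 4) = -8*(2*5*11 + 4) = -8*(110 + 4) = -8*114 = -912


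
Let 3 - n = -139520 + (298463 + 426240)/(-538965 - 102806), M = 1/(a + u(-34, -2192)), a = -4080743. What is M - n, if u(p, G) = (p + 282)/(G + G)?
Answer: -15403019520415936156/110396815275565 ≈ -1.3952e+5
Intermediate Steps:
u(p, G) = (282 + p)/(2*G) (u(p, G) = (282 + p)/((2*G)) = (282 + p)*(1/(2*G)) = (282 + p)/(2*G))
M = -548/2236247195 (M = 1/(-4080743 + (½)*(282 - 34)/(-2192)) = 1/(-4080743 + (½)*(-1/2192)*248) = 1/(-4080743 - 31/548) = 1/(-2236247195/548) = -548/2236247195 ≈ -2.4505e-7)
n = 89542539936/641771 (n = 3 - (-139520 + (298463 + 426240)/(-538965 - 102806)) = 3 - (-139520 + 724703/(-641771)) = 3 - (-139520 + 724703*(-1/641771)) = 3 - (-139520 - 724703/641771) = 3 - 1*(-89540614623/641771) = 3 + 89540614623/641771 = 89542539936/641771 ≈ 1.3952e+5)
M - n = -548/2236247195 - 1*89542539936/641771 = -548/2236247195 - 89542539936/641771 = -15403019520415936156/110396815275565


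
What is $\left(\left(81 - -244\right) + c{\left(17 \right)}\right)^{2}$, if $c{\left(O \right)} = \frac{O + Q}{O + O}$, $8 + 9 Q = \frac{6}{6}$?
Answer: $\frac{2479840804}{23409} \approx 1.0594 \cdot 10^{5}$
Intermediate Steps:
$Q = - \frac{7}{9}$ ($Q = - \frac{8}{9} + \frac{6 \cdot \frac{1}{6}}{9} = - \frac{8}{9} + \frac{1}{9} \cdot 1 = - \frac{8}{9} + \frac{1}{9} = - \frac{7}{9} \approx -0.77778$)
$c{\left(O \right)} = \frac{- \frac{7}{9} + O}{2 O}$ ($c{\left(O \right)} = \frac{O - \frac{7}{9}}{O + O} = \frac{- \frac{7}{9} + O}{2 O}$)
$\left(\left(81 - -244\right) + c{\left(17 \right)}\right)^{2} = \left(\left(81 - -244\right) + \frac{-7 + 9 \cdot 17}{18 \cdot 17}\right)^{2} = \left(\left(81 + 244\right) + \frac{1}{18} \cdot \frac{1}{17} \left(-7 + 153\right)\right)^{2} = \left(325 + \frac{1}{18} \cdot \frac{1}{17} \cdot 146\right)^{2} = \left(325 + \frac{73}{153}\right)^{2} = \left(\frac{49798}{153}\right)^{2} = \frac{2479840804}{23409}$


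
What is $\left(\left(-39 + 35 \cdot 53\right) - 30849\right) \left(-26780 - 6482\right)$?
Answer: $965695646$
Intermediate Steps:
$\left(\left(-39 + 35 \cdot 53\right) - 30849\right) \left(-26780 - 6482\right) = \left(\left(-39 + 1855\right) - 30849\right) \left(-33262\right) = \left(1816 - 30849\right) \left(-33262\right) = \left(-29033\right) \left(-33262\right) = 965695646$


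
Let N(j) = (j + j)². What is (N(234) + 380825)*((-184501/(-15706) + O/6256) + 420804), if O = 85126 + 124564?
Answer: 6201130264133515965/24564184 ≈ 2.5245e+11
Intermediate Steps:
O = 209690
N(j) = 4*j² (N(j) = (2*j)² = 4*j²)
(N(234) + 380825)*((-184501/(-15706) + O/6256) + 420804) = (4*234² + 380825)*((-184501/(-15706) + 209690/6256) + 420804) = (4*54756 + 380825)*((-184501*(-1/15706) + 209690*(1/6256)) + 420804) = (219024 + 380825)*((184501/15706 + 104845/3128) + 420804) = 599849*(1111907349/24564184 + 420804) = 599849*(10337818791285/24564184) = 6201130264133515965/24564184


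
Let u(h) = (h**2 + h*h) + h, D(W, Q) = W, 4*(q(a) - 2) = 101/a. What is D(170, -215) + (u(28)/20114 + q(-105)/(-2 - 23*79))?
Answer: 1306771190117/7683346860 ≈ 170.08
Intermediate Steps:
q(a) = 2 + 101/(4*a) (q(a) = 2 + (101/a)/4 = 2 + 101/(4*a))
u(h) = h + 2*h**2 (u(h) = (h**2 + h**2) + h = 2*h**2 + h = h + 2*h**2)
D(170, -215) + (u(28)/20114 + q(-105)/(-2 - 23*79)) = 170 + ((28*(1 + 2*28))/20114 + (2 + (101/4)/(-105))/(-2 - 23*79)) = 170 + ((28*(1 + 56))*(1/20114) + (2 + (101/4)*(-1/105))/(-2 - 1817)) = 170 + ((28*57)*(1/20114) + (2 - 101/420)/(-1819)) = 170 + (1596*(1/20114) + (739/420)*(-1/1819)) = 170 + (798/10057 - 739/763980) = 170 + 602223917/7683346860 = 1306771190117/7683346860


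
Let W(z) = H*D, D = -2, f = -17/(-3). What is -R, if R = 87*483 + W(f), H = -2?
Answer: -42025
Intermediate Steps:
f = 17/3 (f = -17*(-⅓) = 17/3 ≈ 5.6667)
W(z) = 4 (W(z) = -2*(-2) = 4)
R = 42025 (R = 87*483 + 4 = 42021 + 4 = 42025)
-R = -1*42025 = -42025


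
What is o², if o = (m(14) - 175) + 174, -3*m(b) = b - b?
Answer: 1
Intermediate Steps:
m(b) = 0 (m(b) = -(b - b)/3 = -⅓*0 = 0)
o = -1 (o = (0 - 175) + 174 = -175 + 174 = -1)
o² = (-1)² = 1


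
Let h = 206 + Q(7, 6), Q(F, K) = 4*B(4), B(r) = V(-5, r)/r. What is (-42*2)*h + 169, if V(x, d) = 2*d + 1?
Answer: -17891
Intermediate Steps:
V(x, d) = 1 + 2*d
B(r) = (1 + 2*r)/r
Q(F, K) = 9 (Q(F, K) = 4*(2 + 1/4) = 4*(9/4) = 9)
h = 215 (h = 206 + 9 = 215)
(-42*2)*h + 169 = -42*2*215 + 169 = -84*215 + 169 = -18060 + 169 = -17891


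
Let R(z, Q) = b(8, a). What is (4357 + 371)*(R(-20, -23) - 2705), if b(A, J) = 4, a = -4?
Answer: -12770328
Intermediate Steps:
R(z, Q) = 4
(4357 + 371)*(R(-20, -23) - 2705) = (4357 + 371)*(4 - 2705) = 4728*(-2701) = -12770328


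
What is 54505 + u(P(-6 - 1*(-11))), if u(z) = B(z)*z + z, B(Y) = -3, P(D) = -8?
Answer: 54521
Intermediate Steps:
u(z) = -2*z (u(z) = -3*z + z = -2*z)
54505 + u(P(-6 - 1*(-11))) = 54505 - 2*(-8) = 54505 + 16 = 54521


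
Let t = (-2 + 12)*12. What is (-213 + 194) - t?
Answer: -139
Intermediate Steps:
t = 120 (t = 10*12 = 120)
(-213 + 194) - t = (-213 + 194) - 1*120 = -19 - 120 = -139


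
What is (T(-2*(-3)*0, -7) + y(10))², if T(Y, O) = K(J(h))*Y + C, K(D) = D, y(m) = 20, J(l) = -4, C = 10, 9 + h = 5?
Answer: 900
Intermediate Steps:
h = -4 (h = -9 + 5 = -4)
T(Y, O) = 10 - 4*Y (T(Y, O) = -4*Y + 10 = 10 - 4*Y)
(T(-2*(-3)*0, -7) + y(10))² = ((10 - 4*(-2*(-3))*0) + 20)² = ((10 - 24*0) + 20)² = ((10 - 4*0) + 20)² = ((10 + 0) + 20)² = (10 + 20)² = 30² = 900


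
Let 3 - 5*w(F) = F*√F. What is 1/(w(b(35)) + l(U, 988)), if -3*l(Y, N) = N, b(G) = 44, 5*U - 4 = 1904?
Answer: -14793/4709621 + 792*√11/4709621 ≈ -0.0025833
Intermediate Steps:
U = 1908/5 (U = ⅘ + (⅕)*1904 = ⅘ + 1904/5 = 1908/5 ≈ 381.60)
l(Y, N) = -N/3
w(F) = ⅗ - F^(3/2)/5 (w(F) = ⅗ - F*√F/5 = ⅗ - F^(3/2)/5)
1/(w(b(35)) + l(U, 988)) = 1/((⅗ - 88*√11/5) - ⅓*988) = 1/((⅗ - 88*√11/5) - 988/3) = 1/(-4931/15 - 88*√11/5)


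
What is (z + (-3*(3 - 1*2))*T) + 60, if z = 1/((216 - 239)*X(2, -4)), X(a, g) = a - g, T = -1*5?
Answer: 10349/138 ≈ 74.993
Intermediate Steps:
T = -5
z = -1/138 (z = 1/((216 - 239)*(2 - 1*(-4))) = 1/((-23)*(2 + 4)) = -1/23/6 = -1/23*⅙ = -1/138 ≈ -0.0072464)
(z + (-3*(3 - 1*2))*T) + 60 = (-1/138 - 3*(3 - 1*2)*(-5)) + 60 = (-1/138 - 3*(3 - 2)*(-5)) + 60 = (-1/138 - 3*1*(-5)) + 60 = (-1/138 - 3*(-5)) + 60 = (-1/138 + 15) + 60 = 2069/138 + 60 = 10349/138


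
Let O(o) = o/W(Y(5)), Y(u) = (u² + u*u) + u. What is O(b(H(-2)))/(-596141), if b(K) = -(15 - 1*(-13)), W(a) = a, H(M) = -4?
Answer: 4/4683965 ≈ 8.5398e-7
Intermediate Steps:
Y(u) = u + 2*u² (Y(u) = (u² + u²) + u = 2*u² + u = u + 2*u²)
b(K) = -28 (b(K) = -(15 + 13) = -1*28 = -28)
O(o) = o/55 (O(o) = o/((5*(1 + 2*5))) = o/((5*(1 + 10))) = o/((5*11)) = o/55)
O(b(H(-2)))/(-596141) = ((1/55)*(-28))/(-596141) = -28/55*(-1/596141) = 4/4683965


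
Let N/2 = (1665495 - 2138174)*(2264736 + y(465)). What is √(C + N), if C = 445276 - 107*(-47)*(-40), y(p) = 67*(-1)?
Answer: I*√2140922712386 ≈ 1.4632e+6*I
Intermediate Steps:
y(p) = -67
C = 244116 (C = 445276 - (-5029)*(-40) = 445276 - 1*201160 = 445276 - 201160 = 244116)
N = -2140922956502 (N = 2*((1665495 - 2138174)*(2264736 - 67)) = 2*(-472679*2264669) = 2*(-1070461478251) = -2140922956502)
√(C + N) = √(244116 - 2140922956502) = √(-2140922712386) = I*√2140922712386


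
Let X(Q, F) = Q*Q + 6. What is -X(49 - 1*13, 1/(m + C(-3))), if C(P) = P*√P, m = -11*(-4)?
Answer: -1302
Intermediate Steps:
m = 44
C(P) = P^(3/2)
X(Q, F) = 6 + Q² (X(Q, F) = Q² + 6 = 6 + Q²)
-X(49 - 1*13, 1/(m + C(-3))) = -(6 + (49 - 1*13)²) = -(6 + (49 - 13)²) = -(6 + 36²) = -(6 + 1296) = -1*1302 = -1302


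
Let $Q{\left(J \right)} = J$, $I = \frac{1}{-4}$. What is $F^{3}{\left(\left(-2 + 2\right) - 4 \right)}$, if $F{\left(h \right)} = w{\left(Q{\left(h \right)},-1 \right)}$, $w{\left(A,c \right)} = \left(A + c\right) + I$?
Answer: $- \frac{9261}{64} \approx -144.7$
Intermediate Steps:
$I = - \frac{1}{4} \approx -0.25$
$w{\left(A,c \right)} = - \frac{1}{4} + A + c$ ($w{\left(A,c \right)} = \left(A + c\right) - \frac{1}{4} = - \frac{1}{4} + A + c$)
$F{\left(h \right)} = - \frac{5}{4} + h$ ($F{\left(h \right)} = - \frac{1}{4} + h - 1 = - \frac{5}{4} + h$)
$F^{3}{\left(\left(-2 + 2\right) - 4 \right)} = \left(- \frac{5}{4} + \left(\left(-2 + 2\right) - 4\right)\right)^{3} = \left(- \frac{5}{4} + \left(0 - 4\right)\right)^{3} = \left(- \frac{5}{4} - 4\right)^{3} = \left(- \frac{21}{4}\right)^{3} = - \frac{9261}{64}$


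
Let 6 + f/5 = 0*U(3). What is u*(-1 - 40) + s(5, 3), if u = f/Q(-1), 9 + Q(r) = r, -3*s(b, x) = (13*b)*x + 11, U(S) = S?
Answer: -575/3 ≈ -191.67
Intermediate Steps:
f = -30 (f = -30 + 5*(0*3) = -30 + 5*0 = -30 + 0 = -30)
s(b, x) = -11/3 - 13*b*x/3 (s(b, x) = -((13*b)*x + 11)/3 = -(13*b*x + 11)/3 = -(11 + 13*b*x)/3 = -11/3 - 13*b*x/3)
Q(r) = -9 + r
u = 3 (u = -30/(-9 - 1) = -30/(-10) = -30*(-⅒) = 3)
u*(-1 - 40) + s(5, 3) = 3*(-1 - 40) + (-11/3 - 13/3*5*3) = 3*(-41) + (-11/3 - 65) = -123 - 206/3 = -575/3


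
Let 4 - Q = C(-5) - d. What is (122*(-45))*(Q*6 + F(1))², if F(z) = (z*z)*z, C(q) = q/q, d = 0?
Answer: -1981890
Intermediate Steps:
C(q) = 1
Q = 3 (Q = 4 - (1 - 1*0) = 4 - (1 + 0) = 4 - 1*1 = 4 - 1 = 3)
F(z) = z³ (F(z) = z²*z = z³)
(122*(-45))*(Q*6 + F(1))² = (122*(-45))*(3*6 + 1³)² = -5490*(18 + 1)² = -5490*19² = -5490*361 = -1981890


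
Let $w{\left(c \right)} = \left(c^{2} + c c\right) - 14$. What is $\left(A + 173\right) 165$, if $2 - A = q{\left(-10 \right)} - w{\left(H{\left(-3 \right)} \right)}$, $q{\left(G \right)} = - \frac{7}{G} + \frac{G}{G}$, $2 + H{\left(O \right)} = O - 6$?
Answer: $\frac{132429}{2} \approx 66215.0$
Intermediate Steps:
$H{\left(O \right)} = -8 + O$ ($H{\left(O \right)} = -2 + \left(O - 6\right) = -2 + \left(-6 + O\right) = -8 + O$)
$q{\left(G \right)} = 1 - \frac{7}{G}$ ($q{\left(G \right)} = - \frac{7}{G} + 1 = 1 - \frac{7}{G}$)
$w{\left(c \right)} = -14 + 2 c^{2}$ ($w{\left(c \right)} = \left(c^{2} + c^{2}\right) - 14 = 2 c^{2} - 14 = -14 + 2 c^{2}$)
$A = \frac{2283}{10}$ ($A = 2 - \left(\frac{-7 - 10}{-10} - \left(-14 + 2 \left(-8 - 3\right)^{2}\right)\right) = 2 - \left(\left(- \frac{1}{10}\right) \left(-17\right) - \left(-14 + 2 \left(-11\right)^{2}\right)\right) = 2 - \left(\frac{17}{10} - \left(-14 + 2 \cdot 121\right)\right) = 2 - \left(\frac{17}{10} - \left(-14 + 242\right)\right) = 2 - \left(\frac{17}{10} - 228\right) = 2 - - \frac{2263}{10} = 2 + \frac{2263}{10} = \frac{2283}{10} \approx 228.3$)
$\left(A + 173\right) 165 = \left(\frac{2283}{10} + 173\right) 165 = \frac{4013}{10} \cdot 165 = \frac{132429}{2}$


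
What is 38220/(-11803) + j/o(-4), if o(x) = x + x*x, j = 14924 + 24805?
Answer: 156154249/47212 ≈ 3307.5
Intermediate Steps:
j = 39729
o(x) = x + x²
38220/(-11803) + j/o(-4) = 38220/(-11803) + 39729/((-4*(1 - 4))) = 38220*(-1/11803) + 39729/((-4*(-3))) = -38220/11803 + 39729/12 = -38220/11803 + 39729*(1/12) = -38220/11803 + 13243/4 = 156154249/47212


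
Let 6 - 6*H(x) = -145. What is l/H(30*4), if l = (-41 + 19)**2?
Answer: 2904/151 ≈ 19.232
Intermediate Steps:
H(x) = 151/6 (H(x) = 1 - 1/6*(-145) = 1 + 145/6 = 151/6)
l = 484 (l = (-22)**2 = 484)
l/H(30*4) = 484/(151/6) = 484*(6/151) = 2904/151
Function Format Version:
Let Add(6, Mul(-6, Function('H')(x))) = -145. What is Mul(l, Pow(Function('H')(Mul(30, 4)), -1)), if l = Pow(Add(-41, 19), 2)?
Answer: Rational(2904, 151) ≈ 19.232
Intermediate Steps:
Function('H')(x) = Rational(151, 6) (Function('H')(x) = Add(1, Mul(Rational(-1, 6), -145)) = Add(1, Rational(145, 6)) = Rational(151, 6))
l = 484 (l = Pow(-22, 2) = 484)
Mul(l, Pow(Function('H')(Mul(30, 4)), -1)) = Mul(484, Pow(Rational(151, 6), -1)) = Mul(484, Rational(6, 151)) = Rational(2904, 151)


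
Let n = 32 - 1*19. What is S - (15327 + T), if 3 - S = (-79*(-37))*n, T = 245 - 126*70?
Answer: -44748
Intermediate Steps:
T = -8575 (T = 245 - 8820 = -8575)
n = 13 (n = 32 - 19 = 13)
S = -37996 (S = 3 - (-79*(-37))*13 = 3 - 2923*13 = 3 - 1*37999 = 3 - 37999 = -37996)
S - (15327 + T) = -37996 - (15327 - 8575) = -37996 - 1*6752 = -37996 - 6752 = -44748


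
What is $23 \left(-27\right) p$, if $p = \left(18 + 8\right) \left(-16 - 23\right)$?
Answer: $629694$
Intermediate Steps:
$p = -1014$ ($p = 26 \left(-39\right) = -1014$)
$23 \left(-27\right) p = 23 \left(-27\right) \left(-1014\right) = \left(-621\right) \left(-1014\right) = 629694$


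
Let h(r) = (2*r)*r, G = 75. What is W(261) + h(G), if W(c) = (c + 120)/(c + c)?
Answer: 1957627/174 ≈ 11251.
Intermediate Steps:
W(c) = (120 + c)/(2*c) (W(c) = (120 + c)/((2*c)) = (120 + c)*(1/(2*c)) = (120 + c)/(2*c))
h(r) = 2*r²
W(261) + h(G) = (½)*(120 + 261)/261 + 2*75² = (½)*(1/261)*381 + 2*5625 = 127/174 + 11250 = 1957627/174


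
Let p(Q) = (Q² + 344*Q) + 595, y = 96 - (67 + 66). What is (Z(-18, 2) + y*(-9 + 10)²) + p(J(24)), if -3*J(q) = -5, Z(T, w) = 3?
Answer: 10234/9 ≈ 1137.1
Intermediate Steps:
J(q) = 5/3 (J(q) = -⅓*(-5) = 5/3)
y = -37 (y = 96 - 1*133 = 96 - 133 = -37)
p(Q) = 595 + Q² + 344*Q
(Z(-18, 2) + y*(-9 + 10)²) + p(J(24)) = (3 - 37*(-9 + 10)²) + (595 + (5/3)² + 344*(5/3)) = (3 - 37*1²) + (595 + 25/9 + 1720/3) = (3 - 37*1) + 10540/9 = (3 - 37) + 10540/9 = -34 + 10540/9 = 10234/9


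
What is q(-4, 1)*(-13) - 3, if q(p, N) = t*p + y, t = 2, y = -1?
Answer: 114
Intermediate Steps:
q(p, N) = -1 + 2*p (q(p, N) = 2*p - 1 = -1 + 2*p)
q(-4, 1)*(-13) - 3 = (-1 + 2*(-4))*(-13) - 3 = (-1 - 8)*(-13) - 3 = -9*(-13) - 3 = 117 - 3 = 114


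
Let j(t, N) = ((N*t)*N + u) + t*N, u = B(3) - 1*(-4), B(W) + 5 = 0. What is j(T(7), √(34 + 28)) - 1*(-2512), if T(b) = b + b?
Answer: 3379 + 14*√62 ≈ 3489.2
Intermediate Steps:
B(W) = -5 (B(W) = -5 + 0 = -5)
T(b) = 2*b
u = -1 (u = -5 - 1*(-4) = -5 + 4 = -1)
j(t, N) = -1 + N*t + t*N² (j(t, N) = ((N*t)*N - 1) + t*N = (t*N² - 1) + N*t = (-1 + t*N²) + N*t = -1 + N*t + t*N²)
j(T(7), √(34 + 28)) - 1*(-2512) = (-1 + √(34 + 28)*(2*7) + (2*7)*(√(34 + 28))²) - 1*(-2512) = (-1 + √62*14 + 14*(√62)²) + 2512 = (-1 + 14*√62 + 14*62) + 2512 = (-1 + 14*√62 + 868) + 2512 = (867 + 14*√62) + 2512 = 3379 + 14*√62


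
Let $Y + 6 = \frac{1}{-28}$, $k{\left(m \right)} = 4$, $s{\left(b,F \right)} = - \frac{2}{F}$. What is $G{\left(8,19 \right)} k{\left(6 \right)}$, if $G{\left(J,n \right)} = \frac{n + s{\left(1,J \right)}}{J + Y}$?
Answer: $\frac{420}{11} \approx 38.182$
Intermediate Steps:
$Y = - \frac{169}{28}$ ($Y = -6 + \frac{1}{-28} = -6 - \frac{1}{28} = - \frac{169}{28} \approx -6.0357$)
$G{\left(J,n \right)} = \frac{n - \frac{2}{J}}{- \frac{169}{28} + J}$ ($G{\left(J,n \right)} = \frac{n - \frac{2}{J}}{J - \frac{169}{28}} = \frac{n - \frac{2}{J}}{- \frac{169}{28} + J}$)
$G{\left(8,19 \right)} k{\left(6 \right)} = \frac{28 \left(-2 + 8 \cdot 19\right)}{8 \left(-169 + 28 \cdot 8\right)} 4 = 28 \cdot \frac{1}{8} \frac{1}{-169 + 224} \left(-2 + 152\right) 4 = 28 \cdot \frac{1}{8} \cdot \frac{1}{55} \cdot 150 \cdot 4 = \frac{105}{11} \cdot 4 = \frac{420}{11}$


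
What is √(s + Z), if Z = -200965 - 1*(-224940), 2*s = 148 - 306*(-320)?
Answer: √73009 ≈ 270.20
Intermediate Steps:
s = 49034 (s = (148 - 306*(-320))/2 = (148 + 97920)/2 = (½)*98068 = 49034)
Z = 23975 (Z = -200965 + 224940 = 23975)
√(s + Z) = √(49034 + 23975) = √73009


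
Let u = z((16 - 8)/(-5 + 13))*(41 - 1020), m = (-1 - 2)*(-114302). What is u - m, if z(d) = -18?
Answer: -325284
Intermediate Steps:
m = 342906 (m = -3*(-114302) = 342906)
u = 17622 (u = -18*(41 - 1020) = -18*(-979) = 17622)
u - m = 17622 - 1*342906 = 17622 - 342906 = -325284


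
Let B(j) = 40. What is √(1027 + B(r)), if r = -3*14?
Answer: √1067 ≈ 32.665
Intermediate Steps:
r = -42
√(1027 + B(r)) = √(1027 + 40) = √1067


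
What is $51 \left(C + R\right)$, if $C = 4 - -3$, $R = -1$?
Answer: $306$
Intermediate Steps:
$C = 7$ ($C = 4 + 3 = 7$)
$51 \left(C + R\right) = 51 \left(7 - 1\right) = 51 \cdot 6 = 306$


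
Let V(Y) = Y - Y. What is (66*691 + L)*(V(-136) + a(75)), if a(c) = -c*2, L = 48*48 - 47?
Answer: -7179450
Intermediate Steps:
L = 2257 (L = 2304 - 47 = 2257)
a(c) = -2*c
V(Y) = 0
(66*691 + L)*(V(-136) + a(75)) = (66*691 + 2257)*(0 - 2*75) = (45606 + 2257)*(0 - 150) = 47863*(-150) = -7179450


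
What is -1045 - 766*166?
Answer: -128201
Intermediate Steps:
-1045 - 766*166 = -1045 - 127156 = -128201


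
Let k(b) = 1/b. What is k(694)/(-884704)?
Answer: -1/613984576 ≈ -1.6287e-9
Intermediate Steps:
k(694)/(-884704) = 1/(694*(-884704)) = (1/694)*(-1/884704) = -1/613984576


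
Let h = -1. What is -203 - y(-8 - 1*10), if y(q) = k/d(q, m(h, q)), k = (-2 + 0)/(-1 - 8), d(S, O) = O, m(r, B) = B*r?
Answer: -16444/81 ≈ -203.01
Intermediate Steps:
k = 2/9 (k = -2/(-9) = -2*(-⅑) = 2/9 ≈ 0.22222)
y(q) = -2/(9*q) (y(q) = 2/(9*((q*(-1)))) = 2/(9*((-q))) = 2*(-1/q)/9 = -2/(9*q))
-203 - y(-8 - 1*10) = -203 - (-2)/(9*(-8 - 1*10)) = -203 - (-2)/(9*(-8 - 10)) = -203 - (-2)/(9*(-18)) = -203 - (-2)*(-1)/(9*18) = -203 - 1*1/81 = -203 - 1/81 = -16444/81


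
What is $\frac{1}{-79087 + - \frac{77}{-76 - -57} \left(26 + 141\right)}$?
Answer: $- \frac{19}{1489794} \approx -1.2753 \cdot 10^{-5}$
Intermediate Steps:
$\frac{1}{-79087 + - \frac{77}{-76 - -57} \left(26 + 141\right)} = \frac{1}{-79087 + - \frac{77}{-76 + 57} \cdot 167} = \frac{1}{-79087 + - \frac{77}{-19} \cdot 167} = \frac{1}{-79087 + \left(-77\right) \left(- \frac{1}{19}\right) 167} = \frac{1}{-79087 + \frac{77}{19} \cdot 167} = \frac{1}{-79087 + \frac{12859}{19}} = \frac{1}{- \frac{1489794}{19}} = - \frac{19}{1489794}$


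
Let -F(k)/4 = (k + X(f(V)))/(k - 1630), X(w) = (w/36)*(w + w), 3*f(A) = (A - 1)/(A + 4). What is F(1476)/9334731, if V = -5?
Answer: 3796/924138369 ≈ 4.1076e-6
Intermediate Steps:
f(A) = (-1 + A)/(3*(4 + A)) (f(A) = ((A - 1)/(A + 4))/3 = ((-1 + A)/(4 + A))/3 = (-1 + A)/(3*(4 + A)))
X(w) = w²/18 (X(w) = (w*(1/36))*(2*w) = (w/36)*(2*w) = w²/18)
F(k) = -4*(2/9 + k)/(-1630 + k) (F(k) = -4*(k + ((-1 - 5)/(3*(4 - 5)))²/18)/(k - 1630) = -4*(k + ((⅓)*(-6)/(-1))²/18)/(-1630 + k) = -4*(k + ((⅓)*(-1)*(-6))²/18)/(-1630 + k) = -4*(k + (1/18)*2²)/(-1630 + k) = -4*(k + (1/18)*4)/(-1630 + k) = -4*(k + 2/9)/(-1630 + k) = -4*(2/9 + k)/(-1630 + k))
F(1476)/9334731 = (4*(-2 - 9*1476)/(9*(-1630 + 1476)))/9334731 = ((4/9)*(-2 - 13284)/(-154))*(1/9334731) = ((4/9)*(-1/154)*(-13286))*(1/9334731) = (3796/99)*(1/9334731) = 3796/924138369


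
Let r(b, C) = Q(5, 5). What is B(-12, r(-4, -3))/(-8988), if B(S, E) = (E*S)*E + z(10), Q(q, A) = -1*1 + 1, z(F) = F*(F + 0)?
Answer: -25/2247 ≈ -0.011126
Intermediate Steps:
z(F) = F**2 (z(F) = F*F = F**2)
Q(q, A) = 0 (Q(q, A) = -1 + 1 = 0)
r(b, C) = 0
B(S, E) = 100 + S*E**2 (B(S, E) = (E*S)*E + 10**2 = S*E**2 + 100 = 100 + S*E**2)
B(-12, r(-4, -3))/(-8988) = (100 - 12*0**2)/(-8988) = (100 - 12*0)*(-1/8988) = (100 + 0)*(-1/8988) = 100*(-1/8988) = -25/2247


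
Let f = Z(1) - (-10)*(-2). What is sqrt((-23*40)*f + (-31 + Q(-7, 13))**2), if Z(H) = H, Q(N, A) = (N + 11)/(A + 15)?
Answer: 2*sqrt(225794)/7 ≈ 135.77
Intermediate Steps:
Q(N, A) = (11 + N)/(15 + A)
f = -19 (f = 1 - (-10)*(-2) = 1 - 1*20 = 1 - 20 = -19)
sqrt((-23*40)*f + (-31 + Q(-7, 13))**2) = sqrt(-23*40*(-19) + (-31 + (11 - 7)/(15 + 13))**2) = sqrt(-920*(-19) + (-31 + 4/28)**2) = sqrt(17480 + (-31 + (1/28)*4)**2) = sqrt(17480 + (-31 + 1/7)**2) = sqrt(17480 + (-216/7)**2) = sqrt(17480 + 46656/49) = sqrt(903176/49) = 2*sqrt(225794)/7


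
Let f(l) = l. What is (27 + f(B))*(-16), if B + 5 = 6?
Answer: -448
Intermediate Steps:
B = 1 (B = -5 + 6 = 1)
(27 + f(B))*(-16) = (27 + 1)*(-16) = 28*(-16) = -448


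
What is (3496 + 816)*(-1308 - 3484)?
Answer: -20663104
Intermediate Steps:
(3496 + 816)*(-1308 - 3484) = 4312*(-4792) = -20663104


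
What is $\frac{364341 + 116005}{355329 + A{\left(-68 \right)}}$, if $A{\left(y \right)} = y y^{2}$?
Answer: $\frac{480346}{40897} \approx 11.745$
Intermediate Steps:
$A{\left(y \right)} = y^{3}$
$\frac{364341 + 116005}{355329 + A{\left(-68 \right)}} = \frac{364341 + 116005}{355329 + \left(-68\right)^{3}} = \frac{480346}{355329 - 314432} = \frac{480346}{40897}$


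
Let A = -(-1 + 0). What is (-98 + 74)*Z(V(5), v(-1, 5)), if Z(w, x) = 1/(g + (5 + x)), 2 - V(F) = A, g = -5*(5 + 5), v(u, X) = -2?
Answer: 24/47 ≈ 0.51064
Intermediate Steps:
g = -50 (g = -5*10 = -50)
A = 1 (A = -1*(-1) = 1)
V(F) = 1 (V(F) = 2 - 1*1 = 2 - 1 = 1)
Z(w, x) = 1/(-45 + x) (Z(w, x) = 1/(-50 + (5 + x)) = 1/(-45 + x))
(-98 + 74)*Z(V(5), v(-1, 5)) = (-98 + 74)/(-45 - 2) = -24/(-47) = -24*(-1/47) = 24/47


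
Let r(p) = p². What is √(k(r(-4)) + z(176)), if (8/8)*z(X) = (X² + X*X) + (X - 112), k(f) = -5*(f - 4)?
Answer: 6*√1721 ≈ 248.91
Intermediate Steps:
k(f) = 20 - 5*f (k(f) = -5*(-4 + f) = 20 - 5*f)
z(X) = -112 + X + 2*X² (z(X) = (X² + X*X) + (X - 112) = (X² + X²) + (-112 + X) = 2*X² + (-112 + X) = -112 + X + 2*X²)
√(k(r(-4)) + z(176)) = √((20 - 5*(-4)²) + (-112 + 176 + 2*176²)) = √((20 - 5*16) + (-112 + 176 + 2*30976)) = √((20 - 80) + (-112 + 176 + 61952)) = √(-60 + 62016) = √61956 = 6*√1721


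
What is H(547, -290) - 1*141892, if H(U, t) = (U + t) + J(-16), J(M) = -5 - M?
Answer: -141624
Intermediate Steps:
H(U, t) = 11 + U + t (H(U, t) = (U + t) + (-5 - 1*(-16)) = (U + t) + (-5 + 16) = (U + t) + 11 = 11 + U + t)
H(547, -290) - 1*141892 = (11 + 547 - 290) - 1*141892 = 268 - 141892 = -141624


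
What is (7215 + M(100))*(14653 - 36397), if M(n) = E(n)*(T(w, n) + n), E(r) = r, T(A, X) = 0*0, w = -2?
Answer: -374322960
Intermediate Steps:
T(A, X) = 0
M(n) = n**2 (M(n) = n*(0 + n) = n*n = n**2)
(7215 + M(100))*(14653 - 36397) = (7215 + 100**2)*(14653 - 36397) = (7215 + 10000)*(-21744) = 17215*(-21744) = -374322960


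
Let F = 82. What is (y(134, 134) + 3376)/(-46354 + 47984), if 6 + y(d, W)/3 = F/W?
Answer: 225109/109210 ≈ 2.0612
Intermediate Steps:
y(d, W) = -18 + 246/W (y(d, W) = -18 + 3*(82/W) = -18 + 246/W)
(y(134, 134) + 3376)/(-46354 + 47984) = ((-18 + 246/134) + 3376)/(-46354 + 47984) = ((-18 + 246*(1/134)) + 3376)/1630 = ((-18 + 123/67) + 3376)*(1/1630) = (-1083/67 + 3376)*(1/1630) = (225109/67)*(1/1630) = 225109/109210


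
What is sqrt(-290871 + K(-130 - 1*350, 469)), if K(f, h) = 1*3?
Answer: 2*I*sqrt(72717) ≈ 539.32*I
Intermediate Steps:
K(f, h) = 3
sqrt(-290871 + K(-130 - 1*350, 469)) = sqrt(-290871 + 3) = sqrt(-290868) = 2*I*sqrt(72717)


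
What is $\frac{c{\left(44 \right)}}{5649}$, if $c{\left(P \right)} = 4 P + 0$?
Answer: $\frac{176}{5649} \approx 0.031156$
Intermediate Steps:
$c{\left(P \right)} = 4 P$
$\frac{c{\left(44 \right)}}{5649} = \frac{4 \cdot 44}{5649} = 176 \cdot \frac{1}{5649} = \frac{176}{5649}$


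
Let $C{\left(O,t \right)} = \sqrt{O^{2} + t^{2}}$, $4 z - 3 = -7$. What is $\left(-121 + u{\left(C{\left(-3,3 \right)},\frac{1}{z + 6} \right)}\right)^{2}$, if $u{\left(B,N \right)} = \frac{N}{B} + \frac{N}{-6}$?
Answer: $\frac{\left(3631 - \sqrt{2}\right)^{2}}{900} \approx 14638.0$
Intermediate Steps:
$z = -1$ ($z = \frac{3}{4} + \frac{1}{4} \left(-7\right) = \frac{3}{4} - \frac{7}{4} = -1$)
$u{\left(B,N \right)} = - \frac{N}{6} + \frac{N}{B}$ ($u{\left(B,N \right)} = \frac{N}{B} + N \left(- \frac{1}{6}\right) = \frac{N}{B} - \frac{N}{6} = - \frac{N}{6} + \frac{N}{B}$)
$\left(-121 + u{\left(C{\left(-3,3 \right)},\frac{1}{z + 6} \right)}\right)^{2} = \left(-121 + \left(- \frac{1}{6 \left(-1 + 6\right)} + \frac{1}{\left(-1 + 6\right) \sqrt{\left(-3\right)^{2} + 3^{2}}}\right)\right)^{2} = \left(-121 - \left(\frac{1}{30} - \frac{1}{5 \sqrt{9 + 9}}\right)\right)^{2} = \left(-121 + \left(\left(- \frac{1}{6}\right) \frac{1}{5} + \frac{1}{5 \sqrt{18}}\right)\right)^{2} = \left(-121 - \left(\frac{1}{30} - \frac{1}{5 \cdot 3 \sqrt{2}}\right)\right)^{2} = \left(-121 - \left(\frac{1}{30} - \frac{\frac{1}{6} \sqrt{2}}{5}\right)\right)^{2} = \left(-121 - \left(\frac{1}{30} - \frac{\sqrt{2}}{30}\right)\right)^{2} = \left(- \frac{3631}{30} + \frac{\sqrt{2}}{30}\right)^{2}$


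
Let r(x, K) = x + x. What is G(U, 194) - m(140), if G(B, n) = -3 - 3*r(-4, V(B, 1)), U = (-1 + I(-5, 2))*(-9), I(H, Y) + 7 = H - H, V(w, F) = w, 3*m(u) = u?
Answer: -77/3 ≈ -25.667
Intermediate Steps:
m(u) = u/3
I(H, Y) = -7 (I(H, Y) = -7 + (H - H) = -7 + 0 = -7)
r(x, K) = 2*x
U = 72 (U = (-1 - 7)*(-9) = -8*(-9) = 72)
G(B, n) = 21 (G(B, n) = -3 - 6*(-4) = -3 - 3*(-8) = -3 + 24 = 21)
G(U, 194) - m(140) = 21 - 140/3 = -77/3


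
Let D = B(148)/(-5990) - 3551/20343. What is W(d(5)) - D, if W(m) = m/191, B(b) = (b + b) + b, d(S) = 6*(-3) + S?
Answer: 2101860976/11637111435 ≈ 0.18062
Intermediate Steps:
d(S) = -18 + S
B(b) = 3*b (B(b) = 2*b + b = 3*b)
W(m) = m/191 (W(m) = m*(1/191) = m/191)
D = -15151391/60927285 (D = (3*148)/(-5990) - 3551/20343 = 444*(-1/5990) - 3551*1/20343 = -222/2995 - 3551/20343 = -15151391/60927285 ≈ -0.24868)
W(d(5)) - D = (-18 + 5)/191 - 1*(-15151391/60927285) = (1/191)*(-13) + 15151391/60927285 = -13/191 + 15151391/60927285 = 2101860976/11637111435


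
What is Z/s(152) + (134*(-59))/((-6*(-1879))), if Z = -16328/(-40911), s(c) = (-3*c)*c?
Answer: -35927277811/51232077432 ≈ -0.70127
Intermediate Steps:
s(c) = -3*c²
Z = 1256/3147 (Z = -16328*(-1/40911) = 1256/3147 ≈ 0.39911)
Z/s(152) + (134*(-59))/((-6*(-1879))) = 1256/(3147*((-3*152²))) + (134*(-59))/((-6*(-1879))) = 1256/(3147*((-3*23104))) - 7906/11274 = (1256/3147)/(-69312) - 7906*1/11274 = (1256/3147)*(-1/69312) - 3953/5637 = -157/27265608 - 3953/5637 = -35927277811/51232077432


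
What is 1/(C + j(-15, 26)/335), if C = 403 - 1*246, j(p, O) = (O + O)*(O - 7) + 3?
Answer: 335/53586 ≈ 0.0062516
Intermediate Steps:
j(p, O) = 3 + 2*O*(-7 + O) (j(p, O) = (2*O)*(-7 + O) + 3 = 2*O*(-7 + O) + 3 = 3 + 2*O*(-7 + O))
C = 157 (C = 403 - 246 = 157)
1/(C + j(-15, 26)/335) = 1/(157 + (3 - 14*26 + 2*26**2)/335) = 1/(157 + (3 - 364 + 2*676)*(1/335)) = 1/(157 + (3 - 364 + 1352)*(1/335)) = 1/(157 + 991*(1/335)) = 1/(157 + 991/335) = 1/(53586/335) = 335/53586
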